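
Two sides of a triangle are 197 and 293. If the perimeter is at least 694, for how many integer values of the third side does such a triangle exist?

286

Triangle inequality: 96 < x < 490. Perimeter ≥ 694 gives x ≥ 694 − 197 − 293 = 204.
So 204 ≤ x < 490; integers 204 through 489: 286 values.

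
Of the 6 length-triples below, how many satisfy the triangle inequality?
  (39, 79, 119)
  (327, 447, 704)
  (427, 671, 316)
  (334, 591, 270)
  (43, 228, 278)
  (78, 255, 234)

(39,79,119): 39+79 ≤ 119 → not valid
(327,447,704): 327+447 > 704 → valid
(316,427,671): 316+427 > 671 → valid
(270,334,591): 270+334 > 591 → valid
(43,228,278): 43+228 ≤ 278 → not valid
(78,234,255): 78+234 > 255 → valid
4 of the 6 triples form a triangle.

4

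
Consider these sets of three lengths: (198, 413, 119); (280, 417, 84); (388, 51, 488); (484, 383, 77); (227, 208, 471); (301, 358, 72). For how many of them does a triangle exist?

1

(119,198,413): 119+198 ≤ 413 → not valid
(84,280,417): 84+280 ≤ 417 → not valid
(51,388,488): 51+388 ≤ 488 → not valid
(77,383,484): 77+383 ≤ 484 → not valid
(208,227,471): 208+227 ≤ 471 → not valid
(72,301,358): 72+301 > 358 → valid
1 of the 6 triples forms a triangle.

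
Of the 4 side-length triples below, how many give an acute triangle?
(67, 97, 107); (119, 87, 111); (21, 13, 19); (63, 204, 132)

(67,97,107): 67²+97² = 13898 > 11449 = 107² → acute
(119,87,111): 87²+111² = 19890 > 14161 = 119² → acute
(21,13,19): 13²+19² = 530 > 441 = 21² → acute
(63,204,132): 63+132 ≤ 204, not a triangle
3 of the 4 are acute.

3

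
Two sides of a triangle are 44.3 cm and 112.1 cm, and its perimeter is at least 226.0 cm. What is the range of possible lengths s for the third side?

Triangle inequality alone gives 67.8 < s < 156.4.
The perimeter condition gives s ≥ 226.0 − 44.3 − 112.1 = 69.6.
Intersecting the two: 69.6 ≤ s < 156.4.

69.6 ≤ s < 156.4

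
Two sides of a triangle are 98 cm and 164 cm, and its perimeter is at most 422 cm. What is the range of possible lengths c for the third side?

Triangle inequality alone gives 66 < c < 262.
The perimeter condition gives c ≤ 422 − 98 − 164 = 160.
Intersecting the two: 66 < c ≤ 160.

66 < c ≤ 160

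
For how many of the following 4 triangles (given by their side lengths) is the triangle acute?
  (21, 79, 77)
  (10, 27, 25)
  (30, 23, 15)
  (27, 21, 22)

2

(21,79,77): 21²+77² = 6370 > 6241 = 79² → acute
(10,27,25): 10²+25² = 725 < 729 = 27² → obtuse
(30,23,15): 15²+23² = 754 < 900 = 30² → obtuse
(27,21,22): 21²+22² = 925 > 729 = 27² → acute
2 of the 4 are acute.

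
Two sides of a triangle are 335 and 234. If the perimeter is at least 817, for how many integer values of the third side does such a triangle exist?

321

Triangle inequality: 101 < x < 569. Perimeter ≥ 817 gives x ≥ 817 − 335 − 234 = 248.
So 248 ≤ x < 569; integers 248 through 568: 321 values.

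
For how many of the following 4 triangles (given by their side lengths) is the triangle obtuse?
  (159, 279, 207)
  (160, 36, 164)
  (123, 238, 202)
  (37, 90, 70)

3

(159,279,207): 159²+207² = 68130 < 77841 = 279² → obtuse
(160,36,164): 36²+160² = 26896 = 164² → right
(123,238,202): 123²+202² = 55933 < 56644 = 238² → obtuse
(37,90,70): 37²+70² = 6269 < 8100 = 90² → obtuse
3 of the 4 are obtuse.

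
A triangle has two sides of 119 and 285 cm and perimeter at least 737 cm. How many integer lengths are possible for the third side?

71

Triangle inequality: 166 < x < 404. Perimeter ≥ 737 gives x ≥ 737 − 119 − 285 = 333.
So 333 ≤ x < 404; integers 333 through 403: 71 values.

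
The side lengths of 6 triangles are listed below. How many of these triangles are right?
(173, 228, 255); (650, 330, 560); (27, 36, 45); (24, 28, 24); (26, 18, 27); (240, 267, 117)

(173,228,255): 173²+228² = 81913 > 65025 = 255² → acute
(650,330,560): 330²+560² = 422500 = 650² → right
(27,36,45): 27²+36² = 2025 = 45² → right
(24,28,24): 24²+24² = 1152 > 784 = 28² → acute
(26,18,27): 18²+26² = 1000 > 729 = 27² → acute
(240,267,117): 117²+240² = 71289 = 267² → right
3 of the 6 are right.

3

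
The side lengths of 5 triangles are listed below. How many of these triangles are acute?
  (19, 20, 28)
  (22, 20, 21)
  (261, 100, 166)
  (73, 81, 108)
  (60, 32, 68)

(19,20,28): 19²+20² = 761 < 784 = 28² → obtuse
(22,20,21): 20²+21² = 841 > 484 = 22² → acute
(261,100,166): 100²+166² = 37556 < 68121 = 261² → obtuse
(73,81,108): 73²+81² = 11890 > 11664 = 108² → acute
(60,32,68): 32²+60² = 4624 = 68² → right
2 of the 5 are acute.

2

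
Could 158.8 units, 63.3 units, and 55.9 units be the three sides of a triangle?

No

The longest side is 158.8, but the other two sum to only 119.2.
119.2 < 158.8, so the triangle inequality fails.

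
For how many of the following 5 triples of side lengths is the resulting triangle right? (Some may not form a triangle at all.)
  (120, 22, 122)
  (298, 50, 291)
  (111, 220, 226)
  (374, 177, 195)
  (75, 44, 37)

(120,22,122): 22²+120² = 14884 = 122² → right
(298,50,291): 50²+291² = 87181 < 88804 = 298² → obtuse
(111,220,226): 111²+220² = 60721 > 51076 = 226² → acute
(374,177,195): 177+195 ≤ 374, not a triangle
(75,44,37): 37²+44² = 3305 < 5625 = 75² → obtuse
1 of the 5 is right.

1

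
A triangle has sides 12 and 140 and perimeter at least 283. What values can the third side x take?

Triangle inequality alone gives 128 < x < 152.
The perimeter condition gives x ≥ 283 − 12 − 140 = 131.
Intersecting the two: 131 ≤ x < 152.

131 ≤ x < 152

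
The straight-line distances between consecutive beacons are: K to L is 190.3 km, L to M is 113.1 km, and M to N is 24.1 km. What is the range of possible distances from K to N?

53.1 ≤ KN ≤ 327.5 km

The maximum is all hops collinear in one direction: 190.3 + 113.1 + 24.1 = 327.5.
The longest hop is 190.3; the others sum to 137.2. Folding the others back against it leaves at least 190.3 − 137.2 = 53.1.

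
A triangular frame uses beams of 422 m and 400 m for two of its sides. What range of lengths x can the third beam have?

22 < x < 822 (m)

By the triangle inequality, x must be less than 422 + 400 = 822 and greater than |422 − 400| = 22.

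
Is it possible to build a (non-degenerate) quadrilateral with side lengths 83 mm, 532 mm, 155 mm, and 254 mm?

For a quadrilateral, each side must be shorter than the sum of the others.
Here the longest side is 532, but the remaining 3 sides sum to only 492.

No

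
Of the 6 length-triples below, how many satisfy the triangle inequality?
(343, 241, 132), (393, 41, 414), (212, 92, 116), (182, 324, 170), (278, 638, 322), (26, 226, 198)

3

(132,241,343): 132+241 > 343 → valid
(41,393,414): 41+393 > 414 → valid
(92,116,212): 92+116 ≤ 212 → not valid
(170,182,324): 170+182 > 324 → valid
(278,322,638): 278+322 ≤ 638 → not valid
(26,198,226): 26+198 ≤ 226 → not valid
3 of the 6 triples form a triangle.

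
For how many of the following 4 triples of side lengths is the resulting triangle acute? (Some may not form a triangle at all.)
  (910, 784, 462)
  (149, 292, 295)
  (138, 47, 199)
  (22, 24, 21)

2

(910,784,462): 462²+784² = 828100 = 910² → right
(149,292,295): 149²+292² = 107465 > 87025 = 295² → acute
(138,47,199): 47+138 ≤ 199, not a triangle
(22,24,21): 21²+22² = 925 > 576 = 24² → acute
2 of the 4 are acute.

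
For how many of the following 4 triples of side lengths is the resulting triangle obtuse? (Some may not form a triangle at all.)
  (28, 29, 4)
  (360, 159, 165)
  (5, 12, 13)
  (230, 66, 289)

2

(28,29,4): 4²+28² = 800 < 841 = 29² → obtuse
(360,159,165): 159+165 ≤ 360, not a triangle
(5,12,13): 5²+12² = 169 = 13² → right
(230,66,289): 66²+230² = 57256 < 83521 = 289² → obtuse
2 of the 4 are obtuse.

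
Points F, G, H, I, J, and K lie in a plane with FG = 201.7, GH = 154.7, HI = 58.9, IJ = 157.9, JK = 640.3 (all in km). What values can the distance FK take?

The maximum is all hops collinear in one direction: 201.7 + 154.7 + 58.9 + 157.9 + 640.3 = 1213.5.
The longest hop is 640.3; the others sum to 573.2. Folding the others back against it leaves at least 640.3 − 573.2 = 67.1.

67.1 ≤ FK ≤ 1213.5 km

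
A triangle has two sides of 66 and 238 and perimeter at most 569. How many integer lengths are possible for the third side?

Triangle inequality: 172 < x < 304. Perimeter ≤ 569 gives x ≤ 569 − 66 − 238 = 265.
So 172 < x ≤ 265; integers 173 through 265: 93 values.

93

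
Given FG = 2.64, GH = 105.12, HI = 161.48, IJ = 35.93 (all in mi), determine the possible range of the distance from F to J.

17.79 ≤ FJ ≤ 305.17 mi

The maximum is all hops collinear in one direction: 2.64 + 105.12 + 161.48 + 35.93 = 305.17.
The longest hop is 161.48; the others sum to 143.69. Folding the others back against it leaves at least 161.48 − 143.69 = 17.79.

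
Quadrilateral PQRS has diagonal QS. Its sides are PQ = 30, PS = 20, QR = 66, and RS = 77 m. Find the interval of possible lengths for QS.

11 < QS < 50

From triangle PQS: |30 − 20| < QS < 30 + 20, i.e. 10 < QS < 50.
From triangle RQS: 11 < QS < 143.
Both must hold, so QS lies in the intersection.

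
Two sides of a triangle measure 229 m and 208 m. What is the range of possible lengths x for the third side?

By the triangle inequality, x must be less than 229 + 208 = 437 and greater than |229 − 208| = 21.

21 < x < 437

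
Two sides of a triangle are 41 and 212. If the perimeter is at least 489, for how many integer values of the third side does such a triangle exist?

Triangle inequality: 171 < x < 253. Perimeter ≥ 489 gives x ≥ 489 − 41 − 212 = 236.
So 236 ≤ x < 253; integers 236 through 252: 17 values.

17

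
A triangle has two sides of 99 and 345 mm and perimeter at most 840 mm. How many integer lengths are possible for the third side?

150

Triangle inequality: 246 < x < 444. Perimeter ≤ 840 gives x ≤ 840 − 99 − 345 = 396.
So 246 < x ≤ 396; integers 247 through 396: 150 values.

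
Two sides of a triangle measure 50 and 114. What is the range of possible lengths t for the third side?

By the triangle inequality, t must be less than 50 + 114 = 164 and greater than |50 − 114| = 64.

64 < t < 164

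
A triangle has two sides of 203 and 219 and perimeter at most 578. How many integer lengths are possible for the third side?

140

Triangle inequality: 16 < x < 422. Perimeter ≤ 578 gives x ≤ 578 − 203 − 219 = 156.
So 16 < x ≤ 156; integers 17 through 156: 140 values.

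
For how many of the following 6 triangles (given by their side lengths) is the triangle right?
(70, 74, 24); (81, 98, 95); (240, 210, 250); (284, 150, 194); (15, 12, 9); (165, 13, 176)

(70,74,24): 24²+70² = 5476 = 74² → right
(81,98,95): 81²+95² = 15586 > 9604 = 98² → acute
(240,210,250): 210²+240² = 101700 > 62500 = 250² → acute
(284,150,194): 150²+194² = 60136 < 80656 = 284² → obtuse
(15,12,9): 9²+12² = 225 = 15² → right
(165,13,176): 13²+165² = 27394 < 30976 = 176² → obtuse
2 of the 6 are right.

2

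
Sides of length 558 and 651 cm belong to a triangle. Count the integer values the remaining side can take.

The third side lies in the open interval (93, 1209).
Integers from 94 to 1208 inclusive: 1208 − 94 + 1 = 1115.

1115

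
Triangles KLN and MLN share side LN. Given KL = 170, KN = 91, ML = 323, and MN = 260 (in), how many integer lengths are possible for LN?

From triangle KLN: 79 < LN < 261.
From triangle MLN: 63 < LN < 583.
Intersection: 79 < LN < 261, so integers 80 through 260: 181 values.

181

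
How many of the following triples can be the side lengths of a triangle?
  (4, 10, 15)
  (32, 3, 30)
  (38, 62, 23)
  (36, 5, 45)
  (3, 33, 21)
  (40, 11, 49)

2

(4,10,15): 4+10 ≤ 15 → not valid
(3,30,32): 3+30 > 32 → valid
(23,38,62): 23+38 ≤ 62 → not valid
(5,36,45): 5+36 ≤ 45 → not valid
(3,21,33): 3+21 ≤ 33 → not valid
(11,40,49): 11+40 > 49 → valid
2 of the 6 triples form a triangle.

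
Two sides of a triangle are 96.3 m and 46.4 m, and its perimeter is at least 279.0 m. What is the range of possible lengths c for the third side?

136.3 ≤ c < 142.7 m

Triangle inequality alone gives 49.9 < c < 142.7.
The perimeter condition gives c ≥ 279.0 − 96.3 − 46.4 = 136.3.
Intersecting the two: 136.3 ≤ c < 142.7.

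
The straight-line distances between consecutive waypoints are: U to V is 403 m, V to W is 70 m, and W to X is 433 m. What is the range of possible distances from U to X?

0 ≤ UX ≤ 906 m

The maximum is all hops collinear in one direction: 403 + 70 + 433 = 906.
The longest hop is 433; the others sum to 473. Since 433 ≤ 473, the path can fold back on itself completely, so the minimum distance is 0.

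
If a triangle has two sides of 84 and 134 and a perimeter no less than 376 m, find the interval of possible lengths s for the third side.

158 ≤ s < 218

Triangle inequality alone gives 50 < s < 218.
The perimeter condition gives s ≥ 376 − 84 − 134 = 158.
Intersecting the two: 158 ≤ s < 218.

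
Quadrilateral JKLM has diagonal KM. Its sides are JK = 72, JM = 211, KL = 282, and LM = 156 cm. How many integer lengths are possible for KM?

143

From triangle JKM: 139 < KM < 283.
From triangle LKM: 126 < KM < 438.
Intersection: 139 < KM < 283, so integers 140 through 282: 143 values.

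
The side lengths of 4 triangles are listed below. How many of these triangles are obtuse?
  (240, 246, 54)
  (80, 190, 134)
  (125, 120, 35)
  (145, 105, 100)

1

(240,246,54): 54²+240² = 60516 = 246² → right
(80,190,134): 80²+134² = 24356 < 36100 = 190² → obtuse
(125,120,35): 35²+120² = 15625 = 125² → right
(145,105,100): 100²+105² = 21025 = 145² → right
1 of the 4 is obtuse.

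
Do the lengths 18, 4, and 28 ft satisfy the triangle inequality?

The longest side is 28, but the other two sum to only 22.
22 < 28, so the triangle inequality fails.

No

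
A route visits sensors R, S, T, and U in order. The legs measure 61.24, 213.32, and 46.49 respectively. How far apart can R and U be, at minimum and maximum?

The maximum is all hops collinear in one direction: 61.24 + 213.32 + 46.49 = 321.05.
The longest hop is 213.32; the others sum to 107.73. Folding the others back against it leaves at least 213.32 − 107.73 = 105.59.

105.59 ≤ RU ≤ 321.05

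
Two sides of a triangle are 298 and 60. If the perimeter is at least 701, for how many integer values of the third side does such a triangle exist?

Triangle inequality: 238 < x < 358. Perimeter ≥ 701 gives x ≥ 701 − 298 − 60 = 343.
So 343 ≤ x < 358; integers 343 through 357: 15 values.

15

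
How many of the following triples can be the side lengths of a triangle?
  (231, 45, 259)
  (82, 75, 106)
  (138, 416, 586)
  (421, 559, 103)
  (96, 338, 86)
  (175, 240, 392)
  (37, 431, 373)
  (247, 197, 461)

3

(45,231,259): 45+231 > 259 → valid
(75,82,106): 75+82 > 106 → valid
(138,416,586): 138+416 ≤ 586 → not valid
(103,421,559): 103+421 ≤ 559 → not valid
(86,96,338): 86+96 ≤ 338 → not valid
(175,240,392): 175+240 > 392 → valid
(37,373,431): 37+373 ≤ 431 → not valid
(197,247,461): 197+247 ≤ 461 → not valid
3 of the 8 triples form a triangle.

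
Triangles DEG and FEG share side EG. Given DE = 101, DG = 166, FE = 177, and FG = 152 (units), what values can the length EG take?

65 < EG < 267

From triangle DEG: |101 − 166| < EG < 101 + 166, i.e. 65 < EG < 267.
From triangle FEG: 25 < EG < 329.
Both must hold, so EG lies in the intersection.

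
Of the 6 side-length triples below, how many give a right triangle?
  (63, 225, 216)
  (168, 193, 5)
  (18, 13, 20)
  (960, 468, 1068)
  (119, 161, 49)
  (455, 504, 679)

3

(63,225,216): 63²+216² = 50625 = 225² → right
(168,193,5): 5+168 ≤ 193, not a triangle
(18,13,20): 13²+18² = 493 > 400 = 20² → acute
(960,468,1068): 468²+960² = 1140624 = 1068² → right
(119,161,49): 49²+119² = 16562 < 25921 = 161² → obtuse
(455,504,679): 455²+504² = 461041 = 679² → right
3 of the 6 are right.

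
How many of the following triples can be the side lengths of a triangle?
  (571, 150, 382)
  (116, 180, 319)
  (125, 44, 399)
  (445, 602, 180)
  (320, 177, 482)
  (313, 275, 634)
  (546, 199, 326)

(150,382,571): 150+382 ≤ 571 → not valid
(116,180,319): 116+180 ≤ 319 → not valid
(44,125,399): 44+125 ≤ 399 → not valid
(180,445,602): 180+445 > 602 → valid
(177,320,482): 177+320 > 482 → valid
(275,313,634): 275+313 ≤ 634 → not valid
(199,326,546): 199+326 ≤ 546 → not valid
2 of the 7 triples form a triangle.

2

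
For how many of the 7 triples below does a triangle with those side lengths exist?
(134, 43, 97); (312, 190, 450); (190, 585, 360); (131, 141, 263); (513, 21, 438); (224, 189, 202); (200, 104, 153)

(43,97,134): 43+97 > 134 → valid
(190,312,450): 190+312 > 450 → valid
(190,360,585): 190+360 ≤ 585 → not valid
(131,141,263): 131+141 > 263 → valid
(21,438,513): 21+438 ≤ 513 → not valid
(189,202,224): 189+202 > 224 → valid
(104,153,200): 104+153 > 200 → valid
5 of the 7 triples form a triangle.

5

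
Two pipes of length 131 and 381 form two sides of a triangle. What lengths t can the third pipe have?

By the triangle inequality, t must be less than 131 + 381 = 512 and greater than |131 − 381| = 250.

250 < t < 512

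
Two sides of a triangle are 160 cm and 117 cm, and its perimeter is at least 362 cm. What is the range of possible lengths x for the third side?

Triangle inequality alone gives 43 < x < 277.
The perimeter condition gives x ≥ 362 − 160 − 117 = 85.
Intersecting the two: 85 ≤ x < 277.

85 ≤ x < 277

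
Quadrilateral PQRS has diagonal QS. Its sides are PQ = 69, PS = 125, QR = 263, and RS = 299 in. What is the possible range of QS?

56 < QS < 194

From triangle PQS: |69 − 125| < QS < 69 + 125, i.e. 56 < QS < 194.
From triangle RQS: 36 < QS < 562.
Both must hold, so QS lies in the intersection.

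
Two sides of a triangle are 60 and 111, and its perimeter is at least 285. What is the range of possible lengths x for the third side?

114 ≤ x < 171

Triangle inequality alone gives 51 < x < 171.
The perimeter condition gives x ≥ 285 − 60 − 111 = 114.
Intersecting the two: 114 ≤ x < 171.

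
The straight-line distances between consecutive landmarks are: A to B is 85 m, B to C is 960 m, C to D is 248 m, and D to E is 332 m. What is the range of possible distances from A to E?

The maximum is all hops collinear in one direction: 85 + 960 + 248 + 332 = 1625.
The longest hop is 960; the others sum to 665. Folding the others back against it leaves at least 960 − 665 = 295.

295 ≤ AE ≤ 1625 m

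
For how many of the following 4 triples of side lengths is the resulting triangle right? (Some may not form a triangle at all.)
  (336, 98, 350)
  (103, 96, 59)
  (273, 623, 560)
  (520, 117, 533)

(336,98,350): 98²+336² = 122500 = 350² → right
(103,96,59): 59²+96² = 12697 > 10609 = 103² → acute
(273,623,560): 273²+560² = 388129 = 623² → right
(520,117,533): 117²+520² = 284089 = 533² → right
3 of the 4 are right.

3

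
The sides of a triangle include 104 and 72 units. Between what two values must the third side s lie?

By the triangle inequality, s must be less than 104 + 72 = 176 and greater than |104 − 72| = 32.

32 < s < 176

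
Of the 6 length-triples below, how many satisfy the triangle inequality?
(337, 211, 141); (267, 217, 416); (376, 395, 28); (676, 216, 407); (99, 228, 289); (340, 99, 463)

(141,211,337): 141+211 > 337 → valid
(217,267,416): 217+267 > 416 → valid
(28,376,395): 28+376 > 395 → valid
(216,407,676): 216+407 ≤ 676 → not valid
(99,228,289): 99+228 > 289 → valid
(99,340,463): 99+340 ≤ 463 → not valid
4 of the 6 triples form a triangle.

4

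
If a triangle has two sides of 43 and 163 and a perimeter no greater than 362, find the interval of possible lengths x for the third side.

120 < x ≤ 156

Triangle inequality alone gives 120 < x < 206.
The perimeter condition gives x ≤ 362 − 43 − 163 = 156.
Intersecting the two: 120 < x ≤ 156.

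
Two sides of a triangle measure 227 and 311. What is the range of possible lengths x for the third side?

By the triangle inequality, x must be less than 227 + 311 = 538 and greater than |227 − 311| = 84.

84 < x < 538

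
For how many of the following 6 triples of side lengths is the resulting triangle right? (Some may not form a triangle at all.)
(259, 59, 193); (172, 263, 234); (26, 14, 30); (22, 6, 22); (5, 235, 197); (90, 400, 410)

1

(259,59,193): 59+193 ≤ 259, not a triangle
(172,263,234): 172²+234² = 84340 > 69169 = 263² → acute
(26,14,30): 14²+26² = 872 < 900 = 30² → obtuse
(22,6,22): 6²+22² = 520 > 484 = 22² → acute
(5,235,197): 5+197 ≤ 235, not a triangle
(90,400,410): 90²+400² = 168100 = 410² → right
1 of the 6 is right.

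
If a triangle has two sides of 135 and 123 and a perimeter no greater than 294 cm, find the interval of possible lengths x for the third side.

Triangle inequality alone gives 12 < x < 258.
The perimeter condition gives x ≤ 294 − 135 − 123 = 36.
Intersecting the two: 12 < x ≤ 36.

12 < x ≤ 36 cm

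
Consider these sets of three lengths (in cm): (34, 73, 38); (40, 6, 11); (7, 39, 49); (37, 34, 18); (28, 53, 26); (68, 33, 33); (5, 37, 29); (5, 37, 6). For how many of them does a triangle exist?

(34,38,73): 34+38 ≤ 73 → not valid
(6,11,40): 6+11 ≤ 40 → not valid
(7,39,49): 7+39 ≤ 49 → not valid
(18,34,37): 18+34 > 37 → valid
(26,28,53): 26+28 > 53 → valid
(33,33,68): 33+33 ≤ 68 → not valid
(5,29,37): 5+29 ≤ 37 → not valid
(5,6,37): 5+6 ≤ 37 → not valid
2 of the 8 triples form a triangle.

2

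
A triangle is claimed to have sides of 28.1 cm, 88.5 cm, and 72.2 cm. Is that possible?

The longest side is 88.5, and the other two sum to 100.3.
Since 100.3 > 88.5, the triangle inequality holds.

Yes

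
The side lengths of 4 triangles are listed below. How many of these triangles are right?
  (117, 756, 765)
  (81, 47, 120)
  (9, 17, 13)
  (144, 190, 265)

1

(117,756,765): 117²+756² = 585225 = 765² → right
(81,47,120): 47²+81² = 8770 < 14400 = 120² → obtuse
(9,17,13): 9²+13² = 250 < 289 = 17² → obtuse
(144,190,265): 144²+190² = 56836 < 70225 = 265² → obtuse
1 of the 4 is right.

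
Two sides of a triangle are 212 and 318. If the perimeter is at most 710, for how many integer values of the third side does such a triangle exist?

74

Triangle inequality: 106 < x < 530. Perimeter ≤ 710 gives x ≤ 710 − 212 − 318 = 180.
So 106 < x ≤ 180; integers 107 through 180: 74 values.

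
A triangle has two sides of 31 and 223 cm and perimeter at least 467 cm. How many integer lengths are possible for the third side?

41

Triangle inequality: 192 < x < 254. Perimeter ≥ 467 gives x ≥ 467 − 31 − 223 = 213.
So 213 ≤ x < 254; integers 213 through 253: 41 values.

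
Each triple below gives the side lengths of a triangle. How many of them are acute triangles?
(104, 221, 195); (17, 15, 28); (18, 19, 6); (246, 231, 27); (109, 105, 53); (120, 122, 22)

(104,221,195): 104²+195² = 48841 = 221² → right
(17,15,28): 15²+17² = 514 < 784 = 28² → obtuse
(18,19,6): 6²+18² = 360 < 361 = 19² → obtuse
(246,231,27): 27²+231² = 54090 < 60516 = 246² → obtuse
(109,105,53): 53²+105² = 13834 > 11881 = 109² → acute
(120,122,22): 22²+120² = 14884 = 122² → right
1 of the 6 is acute.

1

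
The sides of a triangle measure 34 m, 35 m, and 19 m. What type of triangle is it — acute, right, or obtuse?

Compare the square of the longest side to the sum of squares of the other two: 19² + 34² = 1517 > 1225 = 35².

acute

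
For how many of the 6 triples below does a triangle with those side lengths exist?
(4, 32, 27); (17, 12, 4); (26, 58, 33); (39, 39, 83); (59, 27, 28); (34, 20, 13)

(4,27,32): 4+27 ≤ 32 → not valid
(4,12,17): 4+12 ≤ 17 → not valid
(26,33,58): 26+33 > 58 → valid
(39,39,83): 39+39 ≤ 83 → not valid
(27,28,59): 27+28 ≤ 59 → not valid
(13,20,34): 13+20 ≤ 34 → not valid
1 of the 6 triples forms a triangle.

1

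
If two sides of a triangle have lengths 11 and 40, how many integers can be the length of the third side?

21

The third side lies in the open interval (29, 51).
Integers from 30 to 50 inclusive: 50 − 30 + 1 = 21.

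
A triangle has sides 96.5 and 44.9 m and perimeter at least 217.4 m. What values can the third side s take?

Triangle inequality alone gives 51.6 < s < 141.4.
The perimeter condition gives s ≥ 217.4 − 96.5 − 44.9 = 76.0.
Intersecting the two: 76.0 ≤ s < 141.4.

76.0 ≤ s < 141.4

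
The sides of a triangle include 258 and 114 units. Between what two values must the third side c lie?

By the triangle inequality, c must be less than 258 + 114 = 372 and greater than |258 − 114| = 144.

144 < c < 372 (units)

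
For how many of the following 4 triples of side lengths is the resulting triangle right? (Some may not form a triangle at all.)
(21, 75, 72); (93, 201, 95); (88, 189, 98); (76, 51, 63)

1

(21,75,72): 21²+72² = 5625 = 75² → right
(93,201,95): 93+95 ≤ 201, not a triangle
(88,189,98): 88+98 ≤ 189, not a triangle
(76,51,63): 51²+63² = 6570 > 5776 = 76² → acute
1 of the 4 is right.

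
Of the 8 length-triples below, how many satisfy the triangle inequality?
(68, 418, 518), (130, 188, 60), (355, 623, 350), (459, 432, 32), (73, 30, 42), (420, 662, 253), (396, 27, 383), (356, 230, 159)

(68,418,518): 68+418 ≤ 518 → not valid
(60,130,188): 60+130 > 188 → valid
(350,355,623): 350+355 > 623 → valid
(32,432,459): 32+432 > 459 → valid
(30,42,73): 30+42 ≤ 73 → not valid
(253,420,662): 253+420 > 662 → valid
(27,383,396): 27+383 > 396 → valid
(159,230,356): 159+230 > 356 → valid
6 of the 8 triples form a triangle.

6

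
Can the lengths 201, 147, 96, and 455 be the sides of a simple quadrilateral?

For a quadrilateral, each side must be shorter than the sum of the others.
Here the longest side is 455, but the remaining 3 sides sum to only 444.

No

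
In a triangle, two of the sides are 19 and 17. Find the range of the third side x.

By the triangle inequality, x must be less than 19 + 17 = 36 and greater than |19 − 17| = 2.

2 < x < 36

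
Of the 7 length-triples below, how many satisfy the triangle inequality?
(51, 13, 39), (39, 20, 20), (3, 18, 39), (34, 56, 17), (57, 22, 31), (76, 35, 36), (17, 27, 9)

(13,39,51): 13+39 > 51 → valid
(20,20,39): 20+20 > 39 → valid
(3,18,39): 3+18 ≤ 39 → not valid
(17,34,56): 17+34 ≤ 56 → not valid
(22,31,57): 22+31 ≤ 57 → not valid
(35,36,76): 35+36 ≤ 76 → not valid
(9,17,27): 9+17 ≤ 27 → not valid
2 of the 7 triples form a triangle.

2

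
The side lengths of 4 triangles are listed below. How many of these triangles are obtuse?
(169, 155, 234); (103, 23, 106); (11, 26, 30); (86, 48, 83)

3

(169,155,234): 155²+169² = 52586 < 54756 = 234² → obtuse
(103,23,106): 23²+103² = 11138 < 11236 = 106² → obtuse
(11,26,30): 11²+26² = 797 < 900 = 30² → obtuse
(86,48,83): 48²+83² = 9193 > 7396 = 86² → acute
3 of the 4 are obtuse.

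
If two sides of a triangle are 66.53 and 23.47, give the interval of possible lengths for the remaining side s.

By the triangle inequality, s must be less than 66.53 + 23.47 = 90.00 and greater than |66.53 − 23.47| = 43.06.

43.06 < s < 90.00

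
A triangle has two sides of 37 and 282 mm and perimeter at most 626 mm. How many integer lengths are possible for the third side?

Triangle inequality: 245 < x < 319. Perimeter ≤ 626 gives x ≤ 626 − 37 − 282 = 307.
So 245 < x ≤ 307; integers 246 through 307: 62 values.

62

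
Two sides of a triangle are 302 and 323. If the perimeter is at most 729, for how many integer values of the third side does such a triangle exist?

83

Triangle inequality: 21 < x < 625. Perimeter ≤ 729 gives x ≤ 729 − 302 − 323 = 104.
So 21 < x ≤ 104; integers 22 through 104: 83 values.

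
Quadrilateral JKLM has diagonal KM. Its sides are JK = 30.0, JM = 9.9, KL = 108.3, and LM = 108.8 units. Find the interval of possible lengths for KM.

20.1 < KM < 39.9

From triangle JKM: |30.0 − 9.9| < KM < 30.0 + 9.9, i.e. 20.1 < KM < 39.9.
From triangle LKM: 0.5 < KM < 217.1.
Both must hold, so KM lies in the intersection.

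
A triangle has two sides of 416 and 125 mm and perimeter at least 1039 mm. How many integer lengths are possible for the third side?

43

Triangle inequality: 291 < x < 541. Perimeter ≥ 1039 gives x ≥ 1039 − 416 − 125 = 498.
So 498 ≤ x < 541; integers 498 through 540: 43 values.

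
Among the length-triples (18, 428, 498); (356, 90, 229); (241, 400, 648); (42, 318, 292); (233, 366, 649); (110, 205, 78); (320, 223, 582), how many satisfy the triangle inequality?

(18,428,498): 18+428 ≤ 498 → not valid
(90,229,356): 90+229 ≤ 356 → not valid
(241,400,648): 241+400 ≤ 648 → not valid
(42,292,318): 42+292 > 318 → valid
(233,366,649): 233+366 ≤ 649 → not valid
(78,110,205): 78+110 ≤ 205 → not valid
(223,320,582): 223+320 ≤ 582 → not valid
1 of the 7 triples forms a triangle.

1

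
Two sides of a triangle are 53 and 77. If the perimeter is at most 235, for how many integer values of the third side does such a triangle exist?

81

Triangle inequality: 24 < x < 130. Perimeter ≤ 235 gives x ≤ 235 − 53 − 77 = 105.
So 24 < x ≤ 105; integers 25 through 105: 81 values.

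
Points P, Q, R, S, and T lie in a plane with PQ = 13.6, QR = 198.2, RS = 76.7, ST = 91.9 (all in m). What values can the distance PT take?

The maximum is all hops collinear in one direction: 13.6 + 198.2 + 76.7 + 91.9 = 380.4.
The longest hop is 198.2; the others sum to 182.2. Folding the others back against it leaves at least 198.2 − 182.2 = 16.0.

16.0 ≤ PT ≤ 380.4 m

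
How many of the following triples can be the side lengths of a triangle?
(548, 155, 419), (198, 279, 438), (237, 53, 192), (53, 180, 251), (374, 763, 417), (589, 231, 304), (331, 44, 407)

(155,419,548): 155+419 > 548 → valid
(198,279,438): 198+279 > 438 → valid
(53,192,237): 53+192 > 237 → valid
(53,180,251): 53+180 ≤ 251 → not valid
(374,417,763): 374+417 > 763 → valid
(231,304,589): 231+304 ≤ 589 → not valid
(44,331,407): 44+331 ≤ 407 → not valid
4 of the 7 triples form a triangle.

4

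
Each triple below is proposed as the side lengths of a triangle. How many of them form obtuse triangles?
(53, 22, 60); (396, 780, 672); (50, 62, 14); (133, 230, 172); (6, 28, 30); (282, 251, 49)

5

(53,22,60): 22²+53² = 3293 < 3600 = 60² → obtuse
(396,780,672): 396²+672² = 608400 = 780² → right
(50,62,14): 14²+50² = 2696 < 3844 = 62² → obtuse
(133,230,172): 133²+172² = 47273 < 52900 = 230² → obtuse
(6,28,30): 6²+28² = 820 < 900 = 30² → obtuse
(282,251,49): 49²+251² = 65402 < 79524 = 282² → obtuse
5 of the 6 are obtuse.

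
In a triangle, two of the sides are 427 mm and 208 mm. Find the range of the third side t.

By the triangle inequality, t must be less than 427 + 208 = 635 and greater than |427 − 208| = 219.

219 < t < 635 (mm)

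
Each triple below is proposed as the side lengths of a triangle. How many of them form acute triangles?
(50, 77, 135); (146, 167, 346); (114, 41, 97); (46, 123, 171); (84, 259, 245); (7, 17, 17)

1

(50,77,135): 50+77 ≤ 135, not a triangle
(146,167,346): 146+167 ≤ 346, not a triangle
(114,41,97): 41²+97² = 11090 < 12996 = 114² → obtuse
(46,123,171): 46+123 ≤ 171, not a triangle
(84,259,245): 84²+245² = 67081 = 259² → right
(7,17,17): 7²+17² = 338 > 289 = 17² → acute
1 of the 6 is acute.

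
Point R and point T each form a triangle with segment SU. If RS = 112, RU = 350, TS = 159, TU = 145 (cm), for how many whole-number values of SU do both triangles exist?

65

From triangle RSU: 238 < SU < 462.
From triangle TSU: 14 < SU < 304.
Intersection: 238 < SU < 304, so integers 239 through 303: 65 values.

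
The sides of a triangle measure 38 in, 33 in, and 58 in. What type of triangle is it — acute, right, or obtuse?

Compare the square of the longest side to the sum of squares of the other two: 33² + 38² = 2533 < 3364 = 58².

obtuse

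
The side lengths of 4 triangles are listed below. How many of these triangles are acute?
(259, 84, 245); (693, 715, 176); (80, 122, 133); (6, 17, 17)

2

(259,84,245): 84²+245² = 67081 = 259² → right
(693,715,176): 176²+693² = 511225 = 715² → right
(80,122,133): 80²+122² = 21284 > 17689 = 133² → acute
(6,17,17): 6²+17² = 325 > 289 = 17² → acute
2 of the 4 are acute.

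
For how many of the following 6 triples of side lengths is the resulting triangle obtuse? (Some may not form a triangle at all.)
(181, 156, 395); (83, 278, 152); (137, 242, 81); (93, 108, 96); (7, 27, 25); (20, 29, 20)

2

(181,156,395): 156+181 ≤ 395, not a triangle
(83,278,152): 83+152 ≤ 278, not a triangle
(137,242,81): 81+137 ≤ 242, not a triangle
(93,108,96): 93²+96² = 17865 > 11664 = 108² → acute
(7,27,25): 7²+25² = 674 < 729 = 27² → obtuse
(20,29,20): 20²+20² = 800 < 841 = 29² → obtuse
2 of the 6 are obtuse.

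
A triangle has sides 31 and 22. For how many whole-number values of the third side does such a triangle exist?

The third side lies in the open interval (9, 53).
Integers from 10 to 52 inclusive: 52 − 10 + 1 = 43.

43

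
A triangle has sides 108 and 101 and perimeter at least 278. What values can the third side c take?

Triangle inequality alone gives 7 < c < 209.
The perimeter condition gives c ≥ 278 − 108 − 101 = 69.
Intersecting the two: 69 ≤ c < 209.

69 ≤ c < 209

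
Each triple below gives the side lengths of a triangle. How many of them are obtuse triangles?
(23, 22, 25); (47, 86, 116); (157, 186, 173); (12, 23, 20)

(23,22,25): 22²+23² = 1013 > 625 = 25² → acute
(47,86,116): 47²+86² = 9605 < 13456 = 116² → obtuse
(157,186,173): 157²+173² = 54578 > 34596 = 186² → acute
(12,23,20): 12²+20² = 544 > 529 = 23² → acute
1 of the 4 is obtuse.

1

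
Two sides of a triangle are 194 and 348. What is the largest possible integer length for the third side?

541

The third side must be strictly less than 194 + 348 = 542.
The largest integer below 542 is 541.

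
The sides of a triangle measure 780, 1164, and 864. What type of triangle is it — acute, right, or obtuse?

right

Compare the square of the longest side to the sum of squares of the other two: 780² + 864² = 1354896 = 1164².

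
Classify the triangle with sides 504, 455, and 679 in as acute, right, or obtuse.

Compare the square of the longest side to the sum of squares of the other two: 455² + 504² = 461041 = 679².

right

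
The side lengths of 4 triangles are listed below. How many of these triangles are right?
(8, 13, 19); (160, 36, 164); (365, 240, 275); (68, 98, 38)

2

(8,13,19): 8²+13² = 233 < 361 = 19² → obtuse
(160,36,164): 36²+160² = 26896 = 164² → right
(365,240,275): 240²+275² = 133225 = 365² → right
(68,98,38): 38²+68² = 6068 < 9604 = 98² → obtuse
2 of the 4 are right.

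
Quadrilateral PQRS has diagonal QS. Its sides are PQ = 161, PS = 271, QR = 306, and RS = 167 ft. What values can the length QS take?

139 < QS < 432

From triangle PQS: |161 − 271| < QS < 161 + 271, i.e. 110 < QS < 432.
From triangle RQS: 139 < QS < 473.
Both must hold, so QS lies in the intersection.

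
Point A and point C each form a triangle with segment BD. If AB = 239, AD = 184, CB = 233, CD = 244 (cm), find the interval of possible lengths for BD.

From triangle ABD: |239 − 184| < BD < 239 + 184, i.e. 55 < BD < 423.
From triangle CBD: 11 < BD < 477.
Both must hold, so BD lies in the intersection.

55 < BD < 423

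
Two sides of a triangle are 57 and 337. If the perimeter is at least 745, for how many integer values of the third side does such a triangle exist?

Triangle inequality: 280 < x < 394. Perimeter ≥ 745 gives x ≥ 745 − 57 − 337 = 351.
So 351 ≤ x < 394; integers 351 through 393: 43 values.

43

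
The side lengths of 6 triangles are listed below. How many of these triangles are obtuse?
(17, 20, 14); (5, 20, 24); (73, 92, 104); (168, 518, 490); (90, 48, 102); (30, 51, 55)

(17,20,14): 14²+17² = 485 > 400 = 20² → acute
(5,20,24): 5²+20² = 425 < 576 = 24² → obtuse
(73,92,104): 73²+92² = 13793 > 10816 = 104² → acute
(168,518,490): 168²+490² = 268324 = 518² → right
(90,48,102): 48²+90² = 10404 = 102² → right
(30,51,55): 30²+51² = 3501 > 3025 = 55² → acute
1 of the 6 is obtuse.

1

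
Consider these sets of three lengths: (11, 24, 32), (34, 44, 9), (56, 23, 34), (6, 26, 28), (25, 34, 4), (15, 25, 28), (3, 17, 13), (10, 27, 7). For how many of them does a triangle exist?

4

(11,24,32): 11+24 > 32 → valid
(9,34,44): 9+34 ≤ 44 → not valid
(23,34,56): 23+34 > 56 → valid
(6,26,28): 6+26 > 28 → valid
(4,25,34): 4+25 ≤ 34 → not valid
(15,25,28): 15+25 > 28 → valid
(3,13,17): 3+13 ≤ 17 → not valid
(7,10,27): 7+10 ≤ 27 → not valid
4 of the 8 triples form a triangle.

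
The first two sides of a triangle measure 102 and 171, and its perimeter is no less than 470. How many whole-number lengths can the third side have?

76

Triangle inequality: 69 < x < 273. Perimeter ≥ 470 gives x ≥ 470 − 102 − 171 = 197.
So 197 ≤ x < 273; integers 197 through 272: 76 values.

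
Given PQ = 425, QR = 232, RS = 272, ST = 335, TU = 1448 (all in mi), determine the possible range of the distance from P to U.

The maximum is all hops collinear in one direction: 425 + 232 + 272 + 335 + 1448 = 2712.
The longest hop is 1448; the others sum to 1264. Folding the others back against it leaves at least 1448 − 1264 = 184.

184 ≤ PU ≤ 2712 mi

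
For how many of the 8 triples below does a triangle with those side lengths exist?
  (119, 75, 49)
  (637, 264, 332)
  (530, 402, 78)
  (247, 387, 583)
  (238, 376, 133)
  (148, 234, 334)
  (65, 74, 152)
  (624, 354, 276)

4

(49,75,119): 49+75 > 119 → valid
(264,332,637): 264+332 ≤ 637 → not valid
(78,402,530): 78+402 ≤ 530 → not valid
(247,387,583): 247+387 > 583 → valid
(133,238,376): 133+238 ≤ 376 → not valid
(148,234,334): 148+234 > 334 → valid
(65,74,152): 65+74 ≤ 152 → not valid
(276,354,624): 276+354 > 624 → valid
4 of the 8 triples form a triangle.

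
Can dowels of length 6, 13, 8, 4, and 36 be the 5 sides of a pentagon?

For a pentagon, each side must be shorter than the sum of the others.
Here the longest side is 36, but the remaining 4 sides sum to only 31.

No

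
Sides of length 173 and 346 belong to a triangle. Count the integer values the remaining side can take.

The third side lies in the open interval (173, 519).
Integers from 174 to 518 inclusive: 518 − 174 + 1 = 345.

345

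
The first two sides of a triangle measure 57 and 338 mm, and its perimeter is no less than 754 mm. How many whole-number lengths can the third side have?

Triangle inequality: 281 < x < 395. Perimeter ≥ 754 gives x ≥ 754 − 57 − 338 = 359.
So 359 ≤ x < 395; integers 359 through 394: 36 values.

36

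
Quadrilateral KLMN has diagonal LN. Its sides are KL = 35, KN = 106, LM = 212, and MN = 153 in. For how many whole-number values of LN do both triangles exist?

69

From triangle KLN: 71 < LN < 141.
From triangle MLN: 59 < LN < 365.
Intersection: 71 < LN < 141, so integers 72 through 140: 69 values.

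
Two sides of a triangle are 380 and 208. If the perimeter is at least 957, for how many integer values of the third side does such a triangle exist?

219

Triangle inequality: 172 < x < 588. Perimeter ≥ 957 gives x ≥ 957 − 380 − 208 = 369.
So 369 ≤ x < 588; integers 369 through 587: 219 values.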